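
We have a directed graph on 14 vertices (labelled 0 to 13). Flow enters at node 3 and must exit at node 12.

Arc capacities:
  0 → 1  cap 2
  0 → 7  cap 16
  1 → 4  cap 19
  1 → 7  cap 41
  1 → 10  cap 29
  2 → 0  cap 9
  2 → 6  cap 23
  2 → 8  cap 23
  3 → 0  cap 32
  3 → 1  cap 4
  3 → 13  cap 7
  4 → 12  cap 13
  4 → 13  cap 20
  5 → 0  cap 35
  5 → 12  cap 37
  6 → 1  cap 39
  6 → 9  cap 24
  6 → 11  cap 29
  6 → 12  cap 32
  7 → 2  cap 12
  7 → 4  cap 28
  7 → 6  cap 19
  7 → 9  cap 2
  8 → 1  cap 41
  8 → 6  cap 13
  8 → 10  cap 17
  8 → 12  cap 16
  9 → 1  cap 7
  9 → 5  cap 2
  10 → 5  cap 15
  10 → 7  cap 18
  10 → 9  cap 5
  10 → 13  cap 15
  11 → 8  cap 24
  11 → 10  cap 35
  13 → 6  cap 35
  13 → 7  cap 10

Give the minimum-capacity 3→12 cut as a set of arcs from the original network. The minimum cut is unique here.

Min-cut arcs: {(0,1), (0,7), (3,1), (3,13)} (total capacity 29)

augment #1: 3→1→4→12 push 4
augment #2: 3→13→6→12 push 7
augment #3: 3→0→1→4→12 push 2
augment #4: 3→0→7→4→12 push 7
augment #5: 3→0→7→6→12 push 9
max flow = 29; residual-reachable set from 3 gives S-side
cut edges (S→T): {(0,1), (0,7), (3,1), (3,13)} total cap 29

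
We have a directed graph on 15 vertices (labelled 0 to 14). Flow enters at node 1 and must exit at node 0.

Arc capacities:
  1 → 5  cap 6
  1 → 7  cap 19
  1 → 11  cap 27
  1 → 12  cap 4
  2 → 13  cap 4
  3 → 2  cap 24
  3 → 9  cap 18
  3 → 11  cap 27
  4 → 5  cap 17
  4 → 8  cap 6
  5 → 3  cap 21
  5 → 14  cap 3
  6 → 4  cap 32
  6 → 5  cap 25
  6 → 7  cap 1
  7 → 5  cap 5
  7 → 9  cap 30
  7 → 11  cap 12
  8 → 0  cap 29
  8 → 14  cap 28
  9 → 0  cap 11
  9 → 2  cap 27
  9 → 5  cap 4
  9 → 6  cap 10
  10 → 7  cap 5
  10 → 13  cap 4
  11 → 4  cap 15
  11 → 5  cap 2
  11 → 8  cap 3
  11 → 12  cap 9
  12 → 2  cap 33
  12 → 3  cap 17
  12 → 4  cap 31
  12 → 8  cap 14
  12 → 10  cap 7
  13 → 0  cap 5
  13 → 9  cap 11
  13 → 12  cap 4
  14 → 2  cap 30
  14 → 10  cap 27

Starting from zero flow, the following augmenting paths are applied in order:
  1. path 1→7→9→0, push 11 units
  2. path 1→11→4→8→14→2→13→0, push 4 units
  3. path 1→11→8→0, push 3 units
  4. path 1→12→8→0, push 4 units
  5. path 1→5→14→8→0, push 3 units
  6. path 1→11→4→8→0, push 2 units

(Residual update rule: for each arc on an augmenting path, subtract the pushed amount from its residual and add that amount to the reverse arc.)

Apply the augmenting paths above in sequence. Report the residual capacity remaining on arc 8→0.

after path 1 (1→7→9→0, push 11): res(8,0)=29
after path 2 (1→11→4→8→14→2→13→0, push 4): res(8,0)=29
after path 3 (1→11→8→0, push 3): res(8,0)=26
after path 4 (1→12→8→0, push 4): res(8,0)=22
after path 5 (1→5→14→8→0, push 3): res(8,0)=19
after path 6 (1→11→4→8→0, push 2): res(8,0)=17

Residual capacity of (8,0): 17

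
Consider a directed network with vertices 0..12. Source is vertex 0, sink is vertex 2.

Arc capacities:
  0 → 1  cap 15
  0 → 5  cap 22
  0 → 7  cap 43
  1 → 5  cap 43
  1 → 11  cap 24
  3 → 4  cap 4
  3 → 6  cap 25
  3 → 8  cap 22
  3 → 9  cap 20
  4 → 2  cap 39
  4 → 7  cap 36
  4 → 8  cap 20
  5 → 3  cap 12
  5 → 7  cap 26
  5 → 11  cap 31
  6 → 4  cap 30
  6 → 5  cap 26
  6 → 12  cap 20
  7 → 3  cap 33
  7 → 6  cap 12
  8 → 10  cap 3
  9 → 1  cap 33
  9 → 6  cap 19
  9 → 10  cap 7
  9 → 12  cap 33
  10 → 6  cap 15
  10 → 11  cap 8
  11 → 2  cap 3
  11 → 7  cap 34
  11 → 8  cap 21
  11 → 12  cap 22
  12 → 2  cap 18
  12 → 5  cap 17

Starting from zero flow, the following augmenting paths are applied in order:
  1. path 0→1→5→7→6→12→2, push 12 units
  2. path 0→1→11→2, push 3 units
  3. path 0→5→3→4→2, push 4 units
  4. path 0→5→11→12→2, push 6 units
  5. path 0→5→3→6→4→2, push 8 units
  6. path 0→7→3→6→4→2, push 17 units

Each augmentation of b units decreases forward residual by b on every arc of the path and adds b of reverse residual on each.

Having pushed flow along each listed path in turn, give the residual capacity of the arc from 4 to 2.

after path 1 (0→1→5→7→6→12→2, push 12): res(4,2)=39
after path 2 (0→1→11→2, push 3): res(4,2)=39
after path 3 (0→5→3→4→2, push 4): res(4,2)=35
after path 4 (0→5→11→12→2, push 6): res(4,2)=35
after path 5 (0→5→3→6→4→2, push 8): res(4,2)=27
after path 6 (0→7→3→6→4→2, push 17): res(4,2)=10

Residual capacity of (4,2): 10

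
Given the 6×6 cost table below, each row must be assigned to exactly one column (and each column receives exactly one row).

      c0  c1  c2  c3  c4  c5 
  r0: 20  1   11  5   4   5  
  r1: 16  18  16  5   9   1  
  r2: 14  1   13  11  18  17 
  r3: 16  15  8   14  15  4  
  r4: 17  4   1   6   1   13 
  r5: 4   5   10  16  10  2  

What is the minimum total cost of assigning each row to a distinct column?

optimal assignment: row0→col4 (cost 4), row1→col3 (cost 5), row2→col1 (cost 1), row3→col5 (cost 4), row4→col2 (cost 1), row5→col0 (cost 4)
total = 4 + 5 + 1 + 4 + 1 + 4 = 19

Minimum assignment cost: 19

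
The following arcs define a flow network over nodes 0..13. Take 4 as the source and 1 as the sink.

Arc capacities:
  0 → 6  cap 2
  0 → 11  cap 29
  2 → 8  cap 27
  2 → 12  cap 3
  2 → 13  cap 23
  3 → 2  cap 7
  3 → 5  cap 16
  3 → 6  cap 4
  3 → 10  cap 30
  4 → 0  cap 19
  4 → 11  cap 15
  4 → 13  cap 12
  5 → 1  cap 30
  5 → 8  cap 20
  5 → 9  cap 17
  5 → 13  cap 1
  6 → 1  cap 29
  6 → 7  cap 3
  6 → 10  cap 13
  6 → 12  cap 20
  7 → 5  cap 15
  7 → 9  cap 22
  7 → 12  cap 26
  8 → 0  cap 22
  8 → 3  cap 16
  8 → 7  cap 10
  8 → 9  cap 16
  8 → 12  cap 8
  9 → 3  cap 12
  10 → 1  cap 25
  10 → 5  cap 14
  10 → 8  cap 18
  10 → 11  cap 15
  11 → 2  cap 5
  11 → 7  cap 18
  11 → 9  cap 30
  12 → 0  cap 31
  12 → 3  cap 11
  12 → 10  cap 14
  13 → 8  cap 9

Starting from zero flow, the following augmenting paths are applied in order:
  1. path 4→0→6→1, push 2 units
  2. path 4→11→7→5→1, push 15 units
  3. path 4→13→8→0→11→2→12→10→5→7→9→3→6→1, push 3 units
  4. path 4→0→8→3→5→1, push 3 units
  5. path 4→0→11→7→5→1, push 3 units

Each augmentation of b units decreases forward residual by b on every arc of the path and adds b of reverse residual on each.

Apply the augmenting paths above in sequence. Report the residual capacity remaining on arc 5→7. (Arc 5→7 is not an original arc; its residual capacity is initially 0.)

after path 1 (4→0→6→1, push 2): res(5,7)=0
after path 2 (4→11→7→5→1, push 15): res(5,7)=15
after path 3 (4→13→8→0→11→2→12→10→5→7→9→3→6→1, push 3): res(5,7)=12
after path 4 (4→0→8→3→5→1, push 3): res(5,7)=12
after path 5 (4→0→11→7→5→1, push 3): res(5,7)=15

Residual capacity of (5,7): 15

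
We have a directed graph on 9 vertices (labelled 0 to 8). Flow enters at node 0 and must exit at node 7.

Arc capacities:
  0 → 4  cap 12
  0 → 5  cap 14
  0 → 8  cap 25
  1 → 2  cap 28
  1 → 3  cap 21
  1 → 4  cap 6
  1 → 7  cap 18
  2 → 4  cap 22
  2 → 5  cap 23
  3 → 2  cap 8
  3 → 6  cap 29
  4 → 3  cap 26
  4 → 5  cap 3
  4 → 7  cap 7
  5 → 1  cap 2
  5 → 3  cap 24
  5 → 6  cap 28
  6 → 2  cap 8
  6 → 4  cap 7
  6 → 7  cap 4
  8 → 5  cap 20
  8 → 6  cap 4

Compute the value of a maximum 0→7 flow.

Maximum flow value: 13

augment #1: 0→4→7 bottleneck 7, total now 7
augment #2: 0→5→1→7 bottleneck 2, total now 9
augment #3: 0→5→6→7 bottleneck 4, total now 13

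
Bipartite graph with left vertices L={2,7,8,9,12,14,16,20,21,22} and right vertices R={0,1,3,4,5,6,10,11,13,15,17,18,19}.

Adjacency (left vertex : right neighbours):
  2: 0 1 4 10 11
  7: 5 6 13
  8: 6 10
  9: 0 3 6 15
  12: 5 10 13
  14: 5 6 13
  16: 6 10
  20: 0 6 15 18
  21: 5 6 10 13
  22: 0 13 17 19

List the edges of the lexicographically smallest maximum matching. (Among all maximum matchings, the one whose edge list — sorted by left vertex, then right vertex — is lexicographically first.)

|M| = 8 (so the lex-smallest maximum matching has 8 edges)
process left vertices in ascending order; for each, take the smallest-labelled available neighbour that still permits 8 edges overall, or leave it unmatched if none does
lex-smallest matching: {2-0, 7-5, 8-6, 9-3, 12-10, 14-13, 20-15, 22-17}

Lex-smallest maximum matching: {(2,0), (7,5), (8,6), (9,3), (12,10), (14,13), (20,15), (22,17)}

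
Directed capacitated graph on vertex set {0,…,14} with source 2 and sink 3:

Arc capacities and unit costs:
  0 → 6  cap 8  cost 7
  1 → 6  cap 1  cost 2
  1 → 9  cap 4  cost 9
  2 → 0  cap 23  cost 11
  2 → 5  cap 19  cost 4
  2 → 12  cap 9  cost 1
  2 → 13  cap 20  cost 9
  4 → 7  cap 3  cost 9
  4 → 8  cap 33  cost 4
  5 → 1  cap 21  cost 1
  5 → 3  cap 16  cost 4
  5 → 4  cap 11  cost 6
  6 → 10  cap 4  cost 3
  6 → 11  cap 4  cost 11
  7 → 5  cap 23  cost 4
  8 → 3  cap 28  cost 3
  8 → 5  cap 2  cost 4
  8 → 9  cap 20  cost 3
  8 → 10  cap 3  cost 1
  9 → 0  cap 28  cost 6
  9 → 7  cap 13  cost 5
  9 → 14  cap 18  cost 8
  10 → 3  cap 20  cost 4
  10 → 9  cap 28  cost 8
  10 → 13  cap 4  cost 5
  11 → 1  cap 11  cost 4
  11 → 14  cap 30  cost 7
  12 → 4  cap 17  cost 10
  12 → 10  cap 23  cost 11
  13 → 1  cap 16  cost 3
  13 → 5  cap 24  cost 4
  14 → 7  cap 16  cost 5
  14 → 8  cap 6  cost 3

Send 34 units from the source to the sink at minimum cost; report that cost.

Minimum cost for 34 units: 471

shortest-cost path #1: 2→5→3 push 16 @ unit cost 8 (adds 128)
shortest-cost path #2: 2→5→1→6→10→3 push 1 @ unit cost 14 (adds 14)
shortest-cost path #3: 2→12→10→3 push 9 @ unit cost 16 (adds 144)
shortest-cost path #4: 2→5→4→8→3 push 2 @ unit cost 17 (adds 34)
shortest-cost path #5: 2→13→1→5→4→8→3 push 1 @ unit cost 24 (adds 24)
shortest-cost path #6: 2→0→6→10→3 push 3 @ unit cost 25 (adds 75)
shortest-cost path #7: 2→13→5→4→8→3 push 2 @ unit cost 26 (adds 52)
total cost = 471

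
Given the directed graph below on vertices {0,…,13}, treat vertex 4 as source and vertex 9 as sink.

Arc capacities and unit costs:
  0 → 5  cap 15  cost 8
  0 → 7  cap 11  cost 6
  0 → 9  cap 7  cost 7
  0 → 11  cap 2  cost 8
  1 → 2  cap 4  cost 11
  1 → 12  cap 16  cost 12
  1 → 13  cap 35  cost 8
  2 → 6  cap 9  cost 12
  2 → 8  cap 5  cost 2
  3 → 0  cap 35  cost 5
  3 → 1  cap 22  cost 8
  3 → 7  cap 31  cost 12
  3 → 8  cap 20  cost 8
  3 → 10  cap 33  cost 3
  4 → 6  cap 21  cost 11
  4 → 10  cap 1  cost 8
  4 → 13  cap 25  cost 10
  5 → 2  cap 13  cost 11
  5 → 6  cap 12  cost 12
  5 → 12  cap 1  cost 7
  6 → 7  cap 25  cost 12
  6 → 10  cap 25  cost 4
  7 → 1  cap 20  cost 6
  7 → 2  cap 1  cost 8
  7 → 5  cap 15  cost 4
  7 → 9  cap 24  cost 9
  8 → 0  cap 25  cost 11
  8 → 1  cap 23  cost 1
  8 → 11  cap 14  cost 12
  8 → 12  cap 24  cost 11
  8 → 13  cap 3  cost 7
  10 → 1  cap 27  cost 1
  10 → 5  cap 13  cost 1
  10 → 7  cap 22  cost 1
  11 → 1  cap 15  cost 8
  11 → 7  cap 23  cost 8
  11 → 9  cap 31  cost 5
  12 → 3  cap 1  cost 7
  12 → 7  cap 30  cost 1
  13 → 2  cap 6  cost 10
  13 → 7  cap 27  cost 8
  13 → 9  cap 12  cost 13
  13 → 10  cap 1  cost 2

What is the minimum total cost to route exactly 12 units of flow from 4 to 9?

Minimum cost for 12 units: 270

shortest-cost path #1: 4→10→7→9 push 1 @ unit cost 18 (adds 18)
shortest-cost path #2: 4→13→10→7→9 push 1 @ unit cost 22 (adds 22)
shortest-cost path #3: 4→13→9 push 10 @ unit cost 23 (adds 230)
total cost = 270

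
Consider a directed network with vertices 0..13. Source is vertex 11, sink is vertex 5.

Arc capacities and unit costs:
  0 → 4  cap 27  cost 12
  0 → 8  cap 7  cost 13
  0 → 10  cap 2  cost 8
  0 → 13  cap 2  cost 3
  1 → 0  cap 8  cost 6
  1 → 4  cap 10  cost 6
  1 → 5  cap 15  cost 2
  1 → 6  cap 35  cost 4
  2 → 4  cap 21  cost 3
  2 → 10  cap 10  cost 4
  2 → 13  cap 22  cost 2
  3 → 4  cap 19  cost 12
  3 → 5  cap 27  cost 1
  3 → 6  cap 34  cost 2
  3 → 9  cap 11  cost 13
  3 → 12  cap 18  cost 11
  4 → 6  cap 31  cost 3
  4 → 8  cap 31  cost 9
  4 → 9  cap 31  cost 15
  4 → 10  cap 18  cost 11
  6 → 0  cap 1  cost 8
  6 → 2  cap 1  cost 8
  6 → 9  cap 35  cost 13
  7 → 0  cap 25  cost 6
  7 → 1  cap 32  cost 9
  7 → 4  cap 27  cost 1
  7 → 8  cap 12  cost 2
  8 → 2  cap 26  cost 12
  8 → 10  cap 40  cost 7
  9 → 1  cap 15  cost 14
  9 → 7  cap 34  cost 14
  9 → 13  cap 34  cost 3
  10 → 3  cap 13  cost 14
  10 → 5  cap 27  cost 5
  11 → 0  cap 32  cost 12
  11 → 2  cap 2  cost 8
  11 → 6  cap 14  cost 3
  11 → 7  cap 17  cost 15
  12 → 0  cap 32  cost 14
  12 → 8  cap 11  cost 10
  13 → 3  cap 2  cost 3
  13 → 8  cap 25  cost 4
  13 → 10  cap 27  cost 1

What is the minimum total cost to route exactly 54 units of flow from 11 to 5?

shortest-cost path #1: 11→2→13→3→5 push 2 @ unit cost 14 (adds 28)
shortest-cost path #2: 11→6→2→13→10→5 push 1 @ unit cost 19 (adds 19)
shortest-cost path #3: 11→6→0→13→10→5 push 1 @ unit cost 20 (adds 20)
shortest-cost path #4: 11→0→13→10→5 push 1 @ unit cost 21 (adds 21)
shortest-cost path #5: 11→0→10→5 push 2 @ unit cost 25 (adds 50)
shortest-cost path #6: 11→6→9→13→10→5 push 12 @ unit cost 25 (adds 300)
shortest-cost path #7: 11→7→1→5 push 15 @ unit cost 26 (adds 390)
shortest-cost path #8: 11→0→6→9→13→10→5 push 1 @ unit cost 26 (adds 26)
shortest-cost path #9: 11→7→8→10→5 push 2 @ unit cost 29 (adds 58)
shortest-cost path #10: 11→0→8→10→5 push 7 @ unit cost 37 (adds 259)
shortest-cost path #11: 11→0→4→10→3→5 push 10 @ unit cost 50 (adds 500)
total cost = 1671

Minimum cost for 54 units: 1671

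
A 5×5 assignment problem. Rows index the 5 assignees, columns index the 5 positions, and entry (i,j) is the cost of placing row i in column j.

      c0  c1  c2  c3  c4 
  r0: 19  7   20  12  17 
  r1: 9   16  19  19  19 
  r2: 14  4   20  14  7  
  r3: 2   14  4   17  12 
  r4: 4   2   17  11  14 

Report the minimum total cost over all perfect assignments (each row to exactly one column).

Minimum assignment cost: 34

optimal assignment: row0→col3 (cost 12), row1→col0 (cost 9), row2→col4 (cost 7), row3→col2 (cost 4), row4→col1 (cost 2)
total = 12 + 9 + 7 + 4 + 2 = 34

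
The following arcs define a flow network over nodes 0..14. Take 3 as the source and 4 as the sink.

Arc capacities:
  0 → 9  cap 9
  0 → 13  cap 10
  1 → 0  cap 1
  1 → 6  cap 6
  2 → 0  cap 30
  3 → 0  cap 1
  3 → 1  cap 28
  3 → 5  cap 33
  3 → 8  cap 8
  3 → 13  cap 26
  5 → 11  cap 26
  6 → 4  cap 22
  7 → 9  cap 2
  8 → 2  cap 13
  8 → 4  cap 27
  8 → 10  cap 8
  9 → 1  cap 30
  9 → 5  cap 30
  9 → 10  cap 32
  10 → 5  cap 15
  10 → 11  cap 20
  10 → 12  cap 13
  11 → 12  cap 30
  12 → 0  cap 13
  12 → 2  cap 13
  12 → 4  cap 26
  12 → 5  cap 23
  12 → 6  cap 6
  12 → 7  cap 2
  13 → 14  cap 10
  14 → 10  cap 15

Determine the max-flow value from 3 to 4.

augment #1: 3→8→4 bottleneck 8, total now 8
augment #2: 3→1→6→4 bottleneck 6, total now 14
augment #3: 3→5→11→12→4 bottleneck 26, total now 40
augment #4: 3→0→9→10→12→6→4 bottleneck 1, total now 41
augment #5: 3→13→14→10→12→6→4 bottleneck 5, total now 46

Maximum flow value: 46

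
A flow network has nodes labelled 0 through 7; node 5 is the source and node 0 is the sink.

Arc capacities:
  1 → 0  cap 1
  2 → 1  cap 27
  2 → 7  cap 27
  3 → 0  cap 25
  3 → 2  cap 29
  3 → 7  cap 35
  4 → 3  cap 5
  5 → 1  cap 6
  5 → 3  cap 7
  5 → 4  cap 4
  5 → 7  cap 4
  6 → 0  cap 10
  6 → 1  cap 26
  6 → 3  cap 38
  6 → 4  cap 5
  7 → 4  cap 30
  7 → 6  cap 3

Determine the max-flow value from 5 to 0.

Maximum flow value: 16

augment #1: 5→1→0 bottleneck 1, total now 1
augment #2: 5→3→0 bottleneck 7, total now 8
augment #3: 5→4→3→0 bottleneck 4, total now 12
augment #4: 5→7→6→0 bottleneck 3, total now 15
augment #5: 5→7→4→3→0 bottleneck 1, total now 16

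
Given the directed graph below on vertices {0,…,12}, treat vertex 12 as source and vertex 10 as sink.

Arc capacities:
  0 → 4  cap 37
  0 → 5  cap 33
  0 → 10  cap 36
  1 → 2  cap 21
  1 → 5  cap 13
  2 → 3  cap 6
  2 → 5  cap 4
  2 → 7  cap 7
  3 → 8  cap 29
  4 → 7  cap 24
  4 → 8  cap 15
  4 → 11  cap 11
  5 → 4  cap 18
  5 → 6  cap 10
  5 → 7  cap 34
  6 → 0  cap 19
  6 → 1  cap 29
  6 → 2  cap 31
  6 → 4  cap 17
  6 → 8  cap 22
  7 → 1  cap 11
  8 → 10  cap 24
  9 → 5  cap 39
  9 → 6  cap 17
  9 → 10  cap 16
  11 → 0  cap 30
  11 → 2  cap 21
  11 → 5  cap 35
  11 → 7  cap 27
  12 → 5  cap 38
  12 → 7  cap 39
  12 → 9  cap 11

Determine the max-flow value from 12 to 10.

Maximum flow value: 45

augment #1: 12→9→10 bottleneck 11, total now 11
augment #2: 12→5→4→8→10 bottleneck 15, total now 26
augment #3: 12→5→6→0→10 bottleneck 10, total now 36
augment #4: 12→5→4→11→0→10 bottleneck 3, total now 39
augment #5: 12→7→1→2→3→8→10 bottleneck 6, total now 45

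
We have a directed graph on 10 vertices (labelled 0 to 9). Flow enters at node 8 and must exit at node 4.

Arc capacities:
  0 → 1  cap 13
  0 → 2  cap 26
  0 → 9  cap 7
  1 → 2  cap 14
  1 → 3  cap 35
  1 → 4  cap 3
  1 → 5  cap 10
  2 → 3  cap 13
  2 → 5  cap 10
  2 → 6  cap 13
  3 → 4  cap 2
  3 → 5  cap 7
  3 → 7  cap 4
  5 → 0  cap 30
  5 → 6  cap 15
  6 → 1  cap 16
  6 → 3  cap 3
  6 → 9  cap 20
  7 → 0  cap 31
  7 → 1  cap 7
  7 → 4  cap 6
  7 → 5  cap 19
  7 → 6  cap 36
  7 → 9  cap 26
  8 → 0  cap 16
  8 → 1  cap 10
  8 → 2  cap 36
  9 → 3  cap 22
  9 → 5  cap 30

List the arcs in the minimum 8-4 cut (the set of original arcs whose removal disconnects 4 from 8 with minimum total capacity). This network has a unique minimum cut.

augment #1: 8→1→4 push 3
augment #2: 8→1→3→4 push 2
augment #3: 8→1→3→7→4 push 4
max flow = 9; residual-reachable set from 8 gives S-side
cut edges (S→T): {(1,4), (3,4), (3,7)} total cap 9

Min-cut arcs: {(1,4), (3,4), (3,7)} (total capacity 9)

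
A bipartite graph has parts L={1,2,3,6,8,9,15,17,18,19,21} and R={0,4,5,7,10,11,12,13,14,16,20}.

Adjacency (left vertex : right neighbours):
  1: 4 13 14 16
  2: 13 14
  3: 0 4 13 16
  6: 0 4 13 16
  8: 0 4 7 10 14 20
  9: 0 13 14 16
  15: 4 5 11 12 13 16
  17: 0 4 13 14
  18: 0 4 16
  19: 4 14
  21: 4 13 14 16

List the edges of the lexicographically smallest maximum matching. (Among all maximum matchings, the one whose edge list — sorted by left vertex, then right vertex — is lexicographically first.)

|M| = 7 (so the lex-smallest maximum matching has 7 edges)
process left vertices in ascending order; for each, take the smallest-labelled available neighbour that still permits 7 edges overall, or leave it unmatched if none does
lex-smallest matching: {1-4, 2-13, 3-0, 6-16, 8-7, 9-14, 15-5}

Lex-smallest maximum matching: {(1,4), (2,13), (3,0), (6,16), (8,7), (9,14), (15,5)}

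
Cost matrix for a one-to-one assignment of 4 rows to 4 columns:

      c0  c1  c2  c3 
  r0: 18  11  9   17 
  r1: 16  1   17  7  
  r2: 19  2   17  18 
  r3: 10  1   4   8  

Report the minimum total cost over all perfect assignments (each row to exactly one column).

Minimum assignment cost: 28

optimal assignment: row0→col2 (cost 9), row1→col3 (cost 7), row2→col1 (cost 2), row3→col0 (cost 10)
total = 9 + 7 + 2 + 10 = 28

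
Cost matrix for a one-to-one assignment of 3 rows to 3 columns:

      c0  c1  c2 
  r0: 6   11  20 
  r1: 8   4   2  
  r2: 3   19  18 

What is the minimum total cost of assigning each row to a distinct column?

optimal assignment: row0→col1 (cost 11), row1→col2 (cost 2), row2→col0 (cost 3)
total = 11 + 2 + 3 = 16

Minimum assignment cost: 16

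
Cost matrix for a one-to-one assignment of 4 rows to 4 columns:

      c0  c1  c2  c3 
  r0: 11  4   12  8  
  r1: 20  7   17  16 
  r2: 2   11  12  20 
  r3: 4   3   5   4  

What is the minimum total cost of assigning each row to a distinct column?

Minimum assignment cost: 22

optimal assignment: row0→col3 (cost 8), row1→col1 (cost 7), row2→col0 (cost 2), row3→col2 (cost 5)
total = 8 + 7 + 2 + 5 = 22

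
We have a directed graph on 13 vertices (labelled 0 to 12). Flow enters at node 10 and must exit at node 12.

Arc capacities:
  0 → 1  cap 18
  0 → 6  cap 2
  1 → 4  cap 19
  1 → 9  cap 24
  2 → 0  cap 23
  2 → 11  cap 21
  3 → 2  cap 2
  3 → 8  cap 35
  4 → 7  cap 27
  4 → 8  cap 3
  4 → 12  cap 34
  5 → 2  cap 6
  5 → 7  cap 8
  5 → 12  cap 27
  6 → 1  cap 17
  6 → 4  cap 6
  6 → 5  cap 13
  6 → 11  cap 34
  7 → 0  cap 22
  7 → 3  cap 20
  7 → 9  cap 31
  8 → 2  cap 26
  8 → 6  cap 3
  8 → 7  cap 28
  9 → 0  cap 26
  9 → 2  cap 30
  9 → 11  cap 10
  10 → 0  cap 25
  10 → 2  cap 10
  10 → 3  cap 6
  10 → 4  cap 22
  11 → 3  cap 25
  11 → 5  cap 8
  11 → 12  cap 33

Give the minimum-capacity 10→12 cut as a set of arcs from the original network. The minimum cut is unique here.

Min-cut arcs: {(0,1), (0,6), (10,2), (10,3), (10,4)} (total capacity 58)

augment #1: 10→4→12 push 22
augment #2: 10→2→11→12 push 10
augment #3: 10→0→1→4→12 push 12
augment #4: 10→0→6→5→12 push 2
augment #5: 10→3→2→11→12 push 2
augment #6: 10→0→1→9→11→12 push 6
augment #7: 10→3→8→2→11→12 push 4
max flow = 58; residual-reachable set from 10 gives S-side
cut edges (S→T): {(0,1), (0,6), (10,2), (10,3), (10,4)} total cap 58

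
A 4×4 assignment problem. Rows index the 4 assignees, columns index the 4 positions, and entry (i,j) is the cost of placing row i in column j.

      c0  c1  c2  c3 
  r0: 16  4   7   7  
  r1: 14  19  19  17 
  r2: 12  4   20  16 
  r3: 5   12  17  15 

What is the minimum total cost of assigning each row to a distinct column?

Minimum assignment cost: 33

optimal assignment: row0→col2 (cost 7), row1→col3 (cost 17), row2→col1 (cost 4), row3→col0 (cost 5)
total = 7 + 17 + 4 + 5 = 33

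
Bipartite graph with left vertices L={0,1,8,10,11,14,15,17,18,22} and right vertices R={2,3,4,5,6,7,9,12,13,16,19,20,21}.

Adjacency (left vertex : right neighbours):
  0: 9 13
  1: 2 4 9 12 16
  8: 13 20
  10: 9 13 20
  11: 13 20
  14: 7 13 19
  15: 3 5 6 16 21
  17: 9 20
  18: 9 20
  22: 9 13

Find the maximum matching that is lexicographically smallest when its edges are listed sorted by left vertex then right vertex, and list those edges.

|M| = 6 (so the lex-smallest maximum matching has 6 edges)
process left vertices in ascending order; for each, take the smallest-labelled available neighbour that still permits 6 edges overall, or leave it unmatched if none does
lex-smallest matching: {0-9, 1-2, 8-13, 10-20, 14-7, 15-3}

Lex-smallest maximum matching: {(0,9), (1,2), (8,13), (10,20), (14,7), (15,3)}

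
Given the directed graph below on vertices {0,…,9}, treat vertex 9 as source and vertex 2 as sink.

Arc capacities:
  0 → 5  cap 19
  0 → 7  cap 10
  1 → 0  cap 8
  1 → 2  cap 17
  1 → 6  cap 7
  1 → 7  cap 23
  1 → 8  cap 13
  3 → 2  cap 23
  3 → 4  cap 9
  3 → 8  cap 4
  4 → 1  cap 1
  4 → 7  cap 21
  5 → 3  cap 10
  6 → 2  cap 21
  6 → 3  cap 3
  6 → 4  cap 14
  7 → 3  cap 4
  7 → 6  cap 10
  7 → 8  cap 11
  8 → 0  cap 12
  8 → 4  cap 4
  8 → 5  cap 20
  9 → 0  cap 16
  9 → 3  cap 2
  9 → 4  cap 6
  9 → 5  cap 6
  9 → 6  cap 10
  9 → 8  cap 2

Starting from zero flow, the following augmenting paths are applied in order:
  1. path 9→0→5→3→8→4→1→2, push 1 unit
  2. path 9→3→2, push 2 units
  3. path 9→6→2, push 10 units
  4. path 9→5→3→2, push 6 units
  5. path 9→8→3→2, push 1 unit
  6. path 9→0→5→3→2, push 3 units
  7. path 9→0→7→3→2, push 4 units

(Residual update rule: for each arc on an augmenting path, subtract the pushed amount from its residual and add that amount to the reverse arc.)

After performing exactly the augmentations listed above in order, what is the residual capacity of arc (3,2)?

after path 1 (9→0→5→3→8→4→1→2, push 1): res(3,2)=23
after path 2 (9→3→2, push 2): res(3,2)=21
after path 3 (9→6→2, push 10): res(3,2)=21
after path 4 (9→5→3→2, push 6): res(3,2)=15
after path 5 (9→8→3→2, push 1): res(3,2)=14
after path 6 (9→0→5→3→2, push 3): res(3,2)=11
after path 7 (9→0→7→3→2, push 4): res(3,2)=7

Residual capacity of (3,2): 7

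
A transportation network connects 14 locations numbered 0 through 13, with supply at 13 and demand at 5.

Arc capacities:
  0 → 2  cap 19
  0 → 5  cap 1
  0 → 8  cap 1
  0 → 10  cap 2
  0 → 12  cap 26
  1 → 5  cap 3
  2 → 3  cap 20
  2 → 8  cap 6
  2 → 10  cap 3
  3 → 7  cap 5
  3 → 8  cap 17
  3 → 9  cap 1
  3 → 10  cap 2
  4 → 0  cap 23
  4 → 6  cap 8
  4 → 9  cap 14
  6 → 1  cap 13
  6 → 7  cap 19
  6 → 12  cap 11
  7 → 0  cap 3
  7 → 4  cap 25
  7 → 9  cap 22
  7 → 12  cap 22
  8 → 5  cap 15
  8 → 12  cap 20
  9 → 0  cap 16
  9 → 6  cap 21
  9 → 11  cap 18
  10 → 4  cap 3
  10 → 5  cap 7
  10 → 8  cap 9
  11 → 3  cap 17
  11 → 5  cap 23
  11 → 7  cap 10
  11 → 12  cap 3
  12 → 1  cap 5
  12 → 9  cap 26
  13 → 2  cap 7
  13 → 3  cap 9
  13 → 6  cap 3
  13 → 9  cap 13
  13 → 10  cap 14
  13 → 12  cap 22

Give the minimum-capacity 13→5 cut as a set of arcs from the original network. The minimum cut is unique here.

augment #1: 13→10→5 push 7
augment #2: 13→2→8→5 push 6
augment #3: 13→3→8→5 push 9
augment #4: 13→6→1→5 push 3
augment #5: 13→9→0→5 push 1
augment #6: 13→9→11→5 push 12
augment #7: 13→12→9→11→5 push 6
max flow = 44; residual-reachable set from 13 gives S-side
cut edges (S→T): {(0,5), (1,5), (8,5), (9,11), (10,5)} total cap 44

Min-cut arcs: {(0,5), (1,5), (8,5), (9,11), (10,5)} (total capacity 44)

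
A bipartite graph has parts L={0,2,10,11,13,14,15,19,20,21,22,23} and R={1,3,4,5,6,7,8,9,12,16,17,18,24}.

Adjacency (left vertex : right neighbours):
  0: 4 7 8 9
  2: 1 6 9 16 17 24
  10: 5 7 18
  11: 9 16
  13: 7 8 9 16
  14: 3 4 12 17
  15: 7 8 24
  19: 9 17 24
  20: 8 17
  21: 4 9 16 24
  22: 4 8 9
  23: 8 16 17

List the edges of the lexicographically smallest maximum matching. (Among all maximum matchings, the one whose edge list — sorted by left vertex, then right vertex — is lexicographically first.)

|M| = 10 (so the lex-smallest maximum matching has 10 edges)
process left vertices in ascending order; for each, take the smallest-labelled available neighbour that still permits 10 edges overall, or leave it unmatched if none does
lex-smallest matching: {0-4, 2-1, 10-5, 11-9, 13-7, 14-3, 15-8, 19-17, 21-24, 23-16}

Lex-smallest maximum matching: {(0,4), (2,1), (10,5), (11,9), (13,7), (14,3), (15,8), (19,17), (21,24), (23,16)}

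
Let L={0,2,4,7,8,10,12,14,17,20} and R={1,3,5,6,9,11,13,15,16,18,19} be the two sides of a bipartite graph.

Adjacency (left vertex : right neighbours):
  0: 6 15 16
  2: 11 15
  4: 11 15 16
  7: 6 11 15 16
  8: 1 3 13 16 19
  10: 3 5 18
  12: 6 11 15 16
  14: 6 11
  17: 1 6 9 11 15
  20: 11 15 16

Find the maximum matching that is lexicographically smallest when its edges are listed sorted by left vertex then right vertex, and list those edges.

Lex-smallest maximum matching: {(0,6), (2,11), (4,15), (7,16), (8,1), (10,3), (17,9)}

|M| = 7 (so the lex-smallest maximum matching has 7 edges)
process left vertices in ascending order; for each, take the smallest-labelled available neighbour that still permits 7 edges overall, or leave it unmatched if none does
lex-smallest matching: {0-6, 2-11, 4-15, 7-16, 8-1, 10-3, 17-9}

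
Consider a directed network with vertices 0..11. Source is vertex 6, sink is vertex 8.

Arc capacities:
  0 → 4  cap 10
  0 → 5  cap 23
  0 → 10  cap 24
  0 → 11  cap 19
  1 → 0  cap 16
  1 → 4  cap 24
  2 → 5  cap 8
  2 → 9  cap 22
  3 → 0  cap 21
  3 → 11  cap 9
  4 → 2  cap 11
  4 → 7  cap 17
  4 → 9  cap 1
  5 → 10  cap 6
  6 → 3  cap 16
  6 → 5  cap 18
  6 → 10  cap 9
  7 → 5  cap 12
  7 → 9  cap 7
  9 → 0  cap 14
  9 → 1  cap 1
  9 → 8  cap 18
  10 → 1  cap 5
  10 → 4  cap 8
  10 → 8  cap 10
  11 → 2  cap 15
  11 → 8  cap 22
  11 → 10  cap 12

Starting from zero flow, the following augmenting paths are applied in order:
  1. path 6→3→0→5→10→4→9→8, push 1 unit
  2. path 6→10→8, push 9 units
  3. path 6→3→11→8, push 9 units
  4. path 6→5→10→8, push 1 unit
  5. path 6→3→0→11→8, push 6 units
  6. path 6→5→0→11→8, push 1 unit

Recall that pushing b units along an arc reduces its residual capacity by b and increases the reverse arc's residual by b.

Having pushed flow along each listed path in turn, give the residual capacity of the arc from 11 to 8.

Residual capacity of (11,8): 6

after path 1 (6→3→0→5→10→4→9→8, push 1): res(11,8)=22
after path 2 (6→10→8, push 9): res(11,8)=22
after path 3 (6→3→11→8, push 9): res(11,8)=13
after path 4 (6→5→10→8, push 1): res(11,8)=13
after path 5 (6→3→0→11→8, push 6): res(11,8)=7
after path 6 (6→5→0→11→8, push 1): res(11,8)=6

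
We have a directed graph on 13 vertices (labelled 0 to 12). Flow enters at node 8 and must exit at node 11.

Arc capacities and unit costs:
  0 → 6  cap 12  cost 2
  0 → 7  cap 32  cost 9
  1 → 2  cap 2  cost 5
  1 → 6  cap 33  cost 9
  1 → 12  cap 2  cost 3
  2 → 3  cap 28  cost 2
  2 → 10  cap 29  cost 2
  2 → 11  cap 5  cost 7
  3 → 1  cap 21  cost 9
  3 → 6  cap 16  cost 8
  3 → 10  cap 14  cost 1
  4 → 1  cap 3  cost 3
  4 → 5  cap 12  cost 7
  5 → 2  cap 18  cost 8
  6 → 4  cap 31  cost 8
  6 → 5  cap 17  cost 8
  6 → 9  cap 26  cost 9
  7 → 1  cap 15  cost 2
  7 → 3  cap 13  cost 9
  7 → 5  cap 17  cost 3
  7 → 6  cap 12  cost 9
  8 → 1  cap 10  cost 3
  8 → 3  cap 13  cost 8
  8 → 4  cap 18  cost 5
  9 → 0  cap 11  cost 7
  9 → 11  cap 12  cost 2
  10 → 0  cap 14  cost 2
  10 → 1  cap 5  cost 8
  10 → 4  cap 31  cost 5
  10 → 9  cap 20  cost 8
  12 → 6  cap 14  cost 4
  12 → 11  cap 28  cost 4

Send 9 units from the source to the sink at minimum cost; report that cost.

Minimum cost for 9 units: 145

shortest-cost path #1: 8→1→12→11 push 2 @ unit cost 10 (adds 20)
shortest-cost path #2: 8→1→2→11 push 2 @ unit cost 15 (adds 30)
shortest-cost path #3: 8→3→10→9→11 push 5 @ unit cost 19 (adds 95)
total cost = 145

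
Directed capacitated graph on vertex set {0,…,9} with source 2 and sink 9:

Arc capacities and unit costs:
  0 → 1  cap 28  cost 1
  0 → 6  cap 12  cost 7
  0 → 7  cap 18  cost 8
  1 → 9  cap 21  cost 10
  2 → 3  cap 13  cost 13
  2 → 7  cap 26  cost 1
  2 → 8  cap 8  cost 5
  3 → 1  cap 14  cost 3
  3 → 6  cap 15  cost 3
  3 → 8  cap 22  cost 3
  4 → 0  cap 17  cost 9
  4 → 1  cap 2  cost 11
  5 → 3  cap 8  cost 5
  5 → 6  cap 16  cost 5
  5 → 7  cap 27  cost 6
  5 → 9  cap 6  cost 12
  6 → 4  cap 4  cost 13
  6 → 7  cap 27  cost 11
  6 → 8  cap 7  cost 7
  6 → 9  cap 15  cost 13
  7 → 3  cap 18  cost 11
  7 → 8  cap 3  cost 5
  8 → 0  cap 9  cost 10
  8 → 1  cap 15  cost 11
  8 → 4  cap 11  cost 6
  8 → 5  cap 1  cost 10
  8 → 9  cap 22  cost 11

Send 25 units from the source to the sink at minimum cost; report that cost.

Minimum cost for 25 units: 529

shortest-cost path #1: 2→8→9 push 8 @ unit cost 16 (adds 128)
shortest-cost path #2: 2→7→8→9 push 3 @ unit cost 17 (adds 51)
shortest-cost path #3: 2→7→3→1→9 push 14 @ unit cost 25 (adds 350)
total cost = 529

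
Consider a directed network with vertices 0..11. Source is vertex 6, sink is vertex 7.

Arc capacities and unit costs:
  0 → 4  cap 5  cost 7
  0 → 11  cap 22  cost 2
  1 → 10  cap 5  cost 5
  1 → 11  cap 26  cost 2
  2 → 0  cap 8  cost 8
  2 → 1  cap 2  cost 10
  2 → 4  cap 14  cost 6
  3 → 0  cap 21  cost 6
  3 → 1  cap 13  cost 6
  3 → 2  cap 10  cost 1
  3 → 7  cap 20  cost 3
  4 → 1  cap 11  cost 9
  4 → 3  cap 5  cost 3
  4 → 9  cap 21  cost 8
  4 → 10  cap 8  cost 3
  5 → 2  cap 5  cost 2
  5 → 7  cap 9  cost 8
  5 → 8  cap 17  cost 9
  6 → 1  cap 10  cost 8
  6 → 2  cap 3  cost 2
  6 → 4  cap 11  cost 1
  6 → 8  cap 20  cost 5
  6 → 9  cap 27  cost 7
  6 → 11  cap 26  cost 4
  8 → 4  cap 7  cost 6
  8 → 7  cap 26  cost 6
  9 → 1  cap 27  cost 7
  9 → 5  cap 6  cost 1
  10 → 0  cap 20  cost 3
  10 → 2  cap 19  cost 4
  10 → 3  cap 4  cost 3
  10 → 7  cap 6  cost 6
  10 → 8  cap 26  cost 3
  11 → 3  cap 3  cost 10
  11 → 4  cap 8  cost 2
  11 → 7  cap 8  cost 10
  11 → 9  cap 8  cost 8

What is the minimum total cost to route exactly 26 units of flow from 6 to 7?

shortest-cost path #1: 6→4→3→7 push 5 @ unit cost 7 (adds 35)
shortest-cost path #2: 6→4→10→7 push 6 @ unit cost 10 (adds 60)
shortest-cost path #3: 6→8→7 push 15 @ unit cost 11 (adds 165)
total cost = 260

Minimum cost for 26 units: 260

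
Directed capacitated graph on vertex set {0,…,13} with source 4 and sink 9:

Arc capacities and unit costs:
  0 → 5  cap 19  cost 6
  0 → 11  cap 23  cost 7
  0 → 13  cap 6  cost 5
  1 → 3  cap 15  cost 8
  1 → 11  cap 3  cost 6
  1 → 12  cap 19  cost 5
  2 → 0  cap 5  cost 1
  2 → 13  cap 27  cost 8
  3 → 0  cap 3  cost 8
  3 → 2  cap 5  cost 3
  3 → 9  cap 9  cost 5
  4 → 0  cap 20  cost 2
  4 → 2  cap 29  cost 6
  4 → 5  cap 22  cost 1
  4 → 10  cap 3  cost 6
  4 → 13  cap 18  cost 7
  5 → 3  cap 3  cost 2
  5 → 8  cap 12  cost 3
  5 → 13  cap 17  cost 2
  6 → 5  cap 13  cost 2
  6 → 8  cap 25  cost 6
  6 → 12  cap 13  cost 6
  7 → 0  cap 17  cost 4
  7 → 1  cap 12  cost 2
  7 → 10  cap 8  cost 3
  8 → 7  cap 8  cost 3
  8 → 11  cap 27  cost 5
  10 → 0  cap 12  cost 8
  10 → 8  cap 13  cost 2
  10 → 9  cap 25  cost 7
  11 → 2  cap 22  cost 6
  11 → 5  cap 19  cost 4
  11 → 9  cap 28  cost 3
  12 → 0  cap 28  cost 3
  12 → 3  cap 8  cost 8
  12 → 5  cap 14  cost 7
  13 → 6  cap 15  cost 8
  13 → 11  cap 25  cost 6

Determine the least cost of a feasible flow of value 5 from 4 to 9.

shortest-cost path #1: 4→5→3→9 push 3 @ unit cost 8 (adds 24)
shortest-cost path #2: 4→5→8→11→9 push 2 @ unit cost 12 (adds 24)
total cost = 48

Minimum cost for 5 units: 48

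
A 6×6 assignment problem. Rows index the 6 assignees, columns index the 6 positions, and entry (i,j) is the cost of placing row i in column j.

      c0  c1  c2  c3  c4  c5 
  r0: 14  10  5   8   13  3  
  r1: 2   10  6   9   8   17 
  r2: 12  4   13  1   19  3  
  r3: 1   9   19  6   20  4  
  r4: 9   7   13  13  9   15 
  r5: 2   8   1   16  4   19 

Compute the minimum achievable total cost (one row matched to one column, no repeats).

Minimum assignment cost: 21

optimal assignment: row0→col5 (cost 3), row1→col4 (cost 8), row2→col3 (cost 1), row3→col0 (cost 1), row4→col1 (cost 7), row5→col2 (cost 1)
total = 3 + 8 + 1 + 1 + 7 + 1 = 21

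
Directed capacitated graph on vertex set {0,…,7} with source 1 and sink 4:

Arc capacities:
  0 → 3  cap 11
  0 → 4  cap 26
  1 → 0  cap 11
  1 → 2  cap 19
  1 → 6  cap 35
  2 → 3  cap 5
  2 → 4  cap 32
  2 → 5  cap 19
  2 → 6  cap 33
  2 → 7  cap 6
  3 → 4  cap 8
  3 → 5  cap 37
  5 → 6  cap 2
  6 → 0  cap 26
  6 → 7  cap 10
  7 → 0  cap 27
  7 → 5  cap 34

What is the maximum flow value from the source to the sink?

augment #1: 1→0→4 bottleneck 11, total now 11
augment #2: 1→2→4 bottleneck 19, total now 30
augment #3: 1→6→0→4 bottleneck 15, total now 45
augment #4: 1→6→0→3→4 bottleneck 8, total now 53

Maximum flow value: 53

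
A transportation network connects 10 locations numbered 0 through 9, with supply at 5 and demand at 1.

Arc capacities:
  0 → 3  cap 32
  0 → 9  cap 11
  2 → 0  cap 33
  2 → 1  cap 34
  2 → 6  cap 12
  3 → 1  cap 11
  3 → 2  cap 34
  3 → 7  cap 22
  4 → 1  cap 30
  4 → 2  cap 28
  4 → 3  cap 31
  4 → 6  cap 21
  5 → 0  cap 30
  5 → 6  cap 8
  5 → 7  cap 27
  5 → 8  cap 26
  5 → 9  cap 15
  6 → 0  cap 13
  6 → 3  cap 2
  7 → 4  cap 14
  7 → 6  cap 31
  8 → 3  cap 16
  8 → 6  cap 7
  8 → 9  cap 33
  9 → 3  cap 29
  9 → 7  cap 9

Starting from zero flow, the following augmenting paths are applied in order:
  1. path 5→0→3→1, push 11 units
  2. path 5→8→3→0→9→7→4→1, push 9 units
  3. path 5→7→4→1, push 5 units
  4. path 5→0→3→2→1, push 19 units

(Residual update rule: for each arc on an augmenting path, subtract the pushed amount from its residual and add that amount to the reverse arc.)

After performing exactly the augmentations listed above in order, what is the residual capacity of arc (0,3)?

Residual capacity of (0,3): 11

after path 1 (5→0→3→1, push 11): res(0,3)=21
after path 2 (5→8→3→0→9→7→4→1, push 9): res(0,3)=30
after path 3 (5→7→4→1, push 5): res(0,3)=30
after path 4 (5→0→3→2→1, push 19): res(0,3)=11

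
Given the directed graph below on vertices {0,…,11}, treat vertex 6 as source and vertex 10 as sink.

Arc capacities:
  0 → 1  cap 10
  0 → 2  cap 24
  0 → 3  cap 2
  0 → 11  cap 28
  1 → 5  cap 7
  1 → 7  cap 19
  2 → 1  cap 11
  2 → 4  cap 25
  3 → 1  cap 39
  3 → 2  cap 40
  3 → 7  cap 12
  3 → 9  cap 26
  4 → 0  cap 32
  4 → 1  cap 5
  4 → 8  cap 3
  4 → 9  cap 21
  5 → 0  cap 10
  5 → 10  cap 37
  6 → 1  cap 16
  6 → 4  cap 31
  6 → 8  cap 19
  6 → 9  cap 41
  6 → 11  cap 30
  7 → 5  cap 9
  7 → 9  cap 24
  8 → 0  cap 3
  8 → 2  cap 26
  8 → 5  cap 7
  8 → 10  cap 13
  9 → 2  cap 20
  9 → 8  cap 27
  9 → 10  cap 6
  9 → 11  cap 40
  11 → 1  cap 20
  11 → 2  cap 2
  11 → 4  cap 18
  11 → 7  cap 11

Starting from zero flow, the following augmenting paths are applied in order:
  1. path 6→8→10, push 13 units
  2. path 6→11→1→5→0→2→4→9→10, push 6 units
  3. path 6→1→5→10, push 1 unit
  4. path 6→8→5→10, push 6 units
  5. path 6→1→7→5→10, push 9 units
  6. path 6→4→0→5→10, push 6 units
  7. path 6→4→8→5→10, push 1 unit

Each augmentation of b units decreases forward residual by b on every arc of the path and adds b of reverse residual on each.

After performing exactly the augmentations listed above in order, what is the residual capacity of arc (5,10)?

after path 1 (6→8→10, push 13): res(5,10)=37
after path 2 (6→11→1→5→0→2→4→9→10, push 6): res(5,10)=37
after path 3 (6→1→5→10, push 1): res(5,10)=36
after path 4 (6→8→5→10, push 6): res(5,10)=30
after path 5 (6→1→7→5→10, push 9): res(5,10)=21
after path 6 (6→4→0→5→10, push 6): res(5,10)=15
after path 7 (6→4→8→5→10, push 1): res(5,10)=14

Residual capacity of (5,10): 14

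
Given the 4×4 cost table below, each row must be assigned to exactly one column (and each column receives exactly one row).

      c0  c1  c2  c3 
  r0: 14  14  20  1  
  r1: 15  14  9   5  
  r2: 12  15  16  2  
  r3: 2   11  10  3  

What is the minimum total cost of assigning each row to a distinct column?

Minimum assignment cost: 27

one of 2 optimal assignments: row0→col1 (cost 14), row1→col2 (cost 9), row2→col3 (cost 2), row3→col0 (cost 2)
total = 14 + 9 + 2 + 2 = 27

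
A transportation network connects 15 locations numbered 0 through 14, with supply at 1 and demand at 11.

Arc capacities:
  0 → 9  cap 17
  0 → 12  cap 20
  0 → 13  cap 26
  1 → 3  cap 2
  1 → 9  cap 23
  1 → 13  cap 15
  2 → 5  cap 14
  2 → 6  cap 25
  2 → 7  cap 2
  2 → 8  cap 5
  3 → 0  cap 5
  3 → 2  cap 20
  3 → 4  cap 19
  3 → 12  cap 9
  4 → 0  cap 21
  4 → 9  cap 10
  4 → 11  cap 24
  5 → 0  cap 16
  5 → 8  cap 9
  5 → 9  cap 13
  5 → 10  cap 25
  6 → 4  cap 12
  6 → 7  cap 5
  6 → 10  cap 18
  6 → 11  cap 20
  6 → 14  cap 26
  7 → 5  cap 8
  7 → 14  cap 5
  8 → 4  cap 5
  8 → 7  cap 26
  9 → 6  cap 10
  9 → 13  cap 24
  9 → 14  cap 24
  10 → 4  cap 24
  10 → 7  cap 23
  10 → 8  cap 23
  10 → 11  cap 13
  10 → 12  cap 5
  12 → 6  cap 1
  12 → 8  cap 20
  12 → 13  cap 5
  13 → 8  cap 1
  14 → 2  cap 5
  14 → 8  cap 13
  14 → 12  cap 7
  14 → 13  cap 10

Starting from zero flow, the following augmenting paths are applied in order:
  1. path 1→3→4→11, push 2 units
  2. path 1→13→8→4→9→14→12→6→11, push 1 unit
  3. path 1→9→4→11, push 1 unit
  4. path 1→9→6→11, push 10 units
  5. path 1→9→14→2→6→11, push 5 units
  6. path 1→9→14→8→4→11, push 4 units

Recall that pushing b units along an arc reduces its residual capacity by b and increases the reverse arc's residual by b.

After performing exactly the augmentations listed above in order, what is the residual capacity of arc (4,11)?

Residual capacity of (4,11): 17

after path 1 (1→3→4→11, push 2): res(4,11)=22
after path 2 (1→13→8→4→9→14→12→6→11, push 1): res(4,11)=22
after path 3 (1→9→4→11, push 1): res(4,11)=21
after path 4 (1→9→6→11, push 10): res(4,11)=21
after path 5 (1→9→14→2→6→11, push 5): res(4,11)=21
after path 6 (1→9→14→8→4→11, push 4): res(4,11)=17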